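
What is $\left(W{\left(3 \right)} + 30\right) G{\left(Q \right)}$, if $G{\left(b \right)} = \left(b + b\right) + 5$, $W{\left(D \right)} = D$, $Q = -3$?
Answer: $-33$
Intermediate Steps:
$G{\left(b \right)} = 5 + 2 b$ ($G{\left(b \right)} = 2 b + 5 = 5 + 2 b$)
$\left(W{\left(3 \right)} + 30\right) G{\left(Q \right)} = \left(3 + 30\right) \left(5 + 2 \left(-3\right)\right) = 33 \left(5 - 6\right) = 33 \left(-1\right) = -33$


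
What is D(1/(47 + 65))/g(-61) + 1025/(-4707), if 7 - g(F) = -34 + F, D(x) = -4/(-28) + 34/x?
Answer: 41580883/1120266 ≈ 37.117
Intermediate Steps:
D(x) = ⅐ + 34/x (D(x) = -4*(-1/28) + 34/x = ⅐ + 34/x)
g(F) = 41 - F (g(F) = 7 - (-34 + F) = 7 + (34 - F) = 41 - F)
D(1/(47 + 65))/g(-61) + 1025/(-4707) = ((238 + 1/(47 + 65))/(7*(1/(47 + 65))))/(41 - 1*(-61)) + 1025/(-4707) = ((238 + 1/112)/(7*(1/112)))/(41 + 61) + 1025*(-1/4707) = ((238 + 1/112)/(7*(1/112)))/102 - 1025/4707 = ((⅐)*112*(26657/112))*(1/102) - 1025/4707 = (26657/7)*(1/102) - 1025/4707 = 26657/714 - 1025/4707 = 41580883/1120266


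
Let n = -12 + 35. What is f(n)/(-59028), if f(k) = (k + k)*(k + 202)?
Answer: -1725/9838 ≈ -0.17534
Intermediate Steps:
n = 23
f(k) = 2*k*(202 + k) (f(k) = (2*k)*(202 + k) = 2*k*(202 + k))
f(n)/(-59028) = (2*23*(202 + 23))/(-59028) = (2*23*225)*(-1/59028) = 10350*(-1/59028) = -1725/9838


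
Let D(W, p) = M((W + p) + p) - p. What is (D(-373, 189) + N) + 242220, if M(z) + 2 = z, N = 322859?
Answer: 564893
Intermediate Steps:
M(z) = -2 + z
D(W, p) = -2 + W + p (D(W, p) = (-2 + ((W + p) + p)) - p = (-2 + (W + 2*p)) - p = (-2 + W + 2*p) - p = -2 + W + p)
(D(-373, 189) + N) + 242220 = ((-2 - 373 + 189) + 322859) + 242220 = (-186 + 322859) + 242220 = 322673 + 242220 = 564893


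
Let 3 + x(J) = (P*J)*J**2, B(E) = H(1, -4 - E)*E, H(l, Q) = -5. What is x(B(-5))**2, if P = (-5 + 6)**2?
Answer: 244046884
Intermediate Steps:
P = 1 (P = 1**2 = 1)
B(E) = -5*E
x(J) = -3 + J**3 (x(J) = -3 + (1*J)*J**2 = -3 + J*J**2 = -3 + J**3)
x(B(-5))**2 = (-3 + (-5*(-5))**3)**2 = (-3 + 25**3)**2 = (-3 + 15625)**2 = 15622**2 = 244046884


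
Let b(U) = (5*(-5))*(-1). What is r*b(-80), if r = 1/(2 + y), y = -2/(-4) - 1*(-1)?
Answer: 50/7 ≈ 7.1429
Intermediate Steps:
y = 3/2 (y = -2*(-1/4) + 1 = 1/2 + 1 = 3/2 ≈ 1.5000)
b(U) = 25 (b(U) = -25*(-1) = 25)
r = 2/7 (r = 1/(2 + 3/2) = 1/(7/2) = 2/7 ≈ 0.28571)
r*b(-80) = (2/7)*25 = 50/7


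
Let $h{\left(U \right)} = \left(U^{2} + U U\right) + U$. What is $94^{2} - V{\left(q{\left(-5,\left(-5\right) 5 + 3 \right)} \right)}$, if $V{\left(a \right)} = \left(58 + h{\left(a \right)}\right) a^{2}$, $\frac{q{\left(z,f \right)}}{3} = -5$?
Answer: $-102089$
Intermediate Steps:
$q{\left(z,f \right)} = -15$ ($q{\left(z,f \right)} = 3 \left(-5\right) = -15$)
$h{\left(U \right)} = U + 2 U^{2}$ ($h{\left(U \right)} = \left(U^{2} + U^{2}\right) + U = 2 U^{2} + U = U + 2 U^{2}$)
$V{\left(a \right)} = a^{2} \left(58 + a \left(1 + 2 a\right)\right)$ ($V{\left(a \right)} = \left(58 + a \left(1 + 2 a\right)\right) a^{2} = a^{2} \left(58 + a \left(1 + 2 a\right)\right)$)
$94^{2} - V{\left(q{\left(-5,\left(-5\right) 5 + 3 \right)} \right)} = 94^{2} - \left(-15\right)^{2} \left(58 - 15 \left(1 + 2 \left(-15\right)\right)\right) = 8836 - 225 \left(58 - 15 \left(1 - 30\right)\right) = 8836 - 225 \left(58 - -435\right) = 8836 - 225 \left(58 + 435\right) = 8836 - 225 \cdot 493 = 8836 - 110925 = -102089$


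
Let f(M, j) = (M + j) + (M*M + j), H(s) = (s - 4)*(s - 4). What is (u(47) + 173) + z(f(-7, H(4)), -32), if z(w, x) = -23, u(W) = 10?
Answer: 160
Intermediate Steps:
H(s) = (-4 + s)² (H(s) = (-4 + s)*(-4 + s) = (-4 + s)²)
f(M, j) = M + M² + 2*j (f(M, j) = (M + j) + (M² + j) = (M + j) + (j + M²) = M + M² + 2*j)
(u(47) + 173) + z(f(-7, H(4)), -32) = (10 + 173) - 23 = 183 - 23 = 160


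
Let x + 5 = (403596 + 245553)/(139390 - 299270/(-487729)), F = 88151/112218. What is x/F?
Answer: -145356164169379/332940668587310 ≈ -0.43658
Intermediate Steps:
F = 88151/112218 (F = 88151*(1/112218) = 88151/112218 ≈ 0.78553)
x = -7771810093/22661614860 (x = -5 + (403596 + 245553)/(139390 - 299270/(-487729)) = -5 + 649149/(139390 - 299270*(-1/487729)) = -5 + 649149/(139390 + 299270/487729) = -5 + 649149/(67984844580/487729) = -5 + 649149*(487729/67984844580) = -5 + 105536264207/22661614860 = -7771810093/22661614860 ≈ -0.34295)
x/F = -7771810093/(22661614860*88151/112218) = -7771810093/22661614860*112218/88151 = -145356164169379/332940668587310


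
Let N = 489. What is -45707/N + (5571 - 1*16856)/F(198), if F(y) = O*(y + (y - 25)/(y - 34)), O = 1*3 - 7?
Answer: -253170410/3192681 ≈ -79.297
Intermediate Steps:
O = -4 (O = 3 - 7 = -4)
F(y) = -4*y - 4*(-25 + y)/(-34 + y) (F(y) = -4*(y + (y - 25)/(y - 34)) = -4*(y + (-25 + y)/(-34 + y)) = -4*y - 4*(-25 + y)/(-34 + y))
-45707/N + (5571 - 1*16856)/F(198) = -45707/489 + (5571 - 1*16856)/((4*(25 - 1*198**2 + 33*198)/(-34 + 198))) = -45707*1/489 + (5571 - 16856)/((4*(25 - 1*39204 + 6534)/164)) = -45707/489 - 11285*41/(25 - 39204 + 6534) = -45707/489 - 11285/(4*(1/164)*(-32645)) = -45707/489 - 11285/(-32645/41) = -45707/489 - 11285*(-41/32645) = -45707/489 + 92537/6529 = -253170410/3192681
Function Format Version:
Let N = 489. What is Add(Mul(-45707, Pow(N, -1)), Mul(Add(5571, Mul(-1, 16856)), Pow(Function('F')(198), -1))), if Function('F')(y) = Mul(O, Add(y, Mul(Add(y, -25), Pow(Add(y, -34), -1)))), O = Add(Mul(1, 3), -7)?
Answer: Rational(-253170410, 3192681) ≈ -79.297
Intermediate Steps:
O = -4 (O = Add(3, -7) = -4)
Function('F')(y) = Add(Mul(-4, y), Mul(-4, Pow(Add(-34, y), -1), Add(-25, y))) (Function('F')(y) = Mul(-4, Add(y, Mul(Add(y, -25), Pow(Add(y, -34), -1)))) = Mul(-4, Add(y, Mul(Add(-25, y), Pow(Add(-34, y), -1)))) = Mul(-4, Add(y, Mul(Pow(Add(-34, y), -1), Add(-25, y)))) = Add(Mul(-4, y), Mul(-4, Pow(Add(-34, y), -1), Add(-25, y))))
Add(Mul(-45707, Pow(N, -1)), Mul(Add(5571, Mul(-1, 16856)), Pow(Function('F')(198), -1))) = Add(Mul(-45707, Pow(489, -1)), Mul(Add(5571, Mul(-1, 16856)), Pow(Mul(4, Pow(Add(-34, 198), -1), Add(25, Mul(-1, Pow(198, 2)), Mul(33, 198))), -1))) = Add(Mul(-45707, Rational(1, 489)), Mul(Add(5571, -16856), Pow(Mul(4, Pow(164, -1), Add(25, Mul(-1, 39204), 6534)), -1))) = Add(Rational(-45707, 489), Mul(-11285, Pow(Mul(4, Rational(1, 164), Add(25, -39204, 6534)), -1))) = Add(Rational(-45707, 489), Mul(-11285, Pow(Mul(4, Rational(1, 164), -32645), -1))) = Add(Rational(-45707, 489), Mul(-11285, Pow(Rational(-32645, 41), -1))) = Add(Rational(-45707, 489), Mul(-11285, Rational(-41, 32645))) = Add(Rational(-45707, 489), Rational(92537, 6529)) = Rational(-253170410, 3192681)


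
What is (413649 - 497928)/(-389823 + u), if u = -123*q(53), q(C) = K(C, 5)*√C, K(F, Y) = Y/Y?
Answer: 3650432513/16884574388 - 1151813*√53/16884574388 ≈ 0.21570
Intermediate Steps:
K(F, Y) = 1
q(C) = √C (q(C) = 1*√C = √C)
u = -123*√53 ≈ -895.45
(413649 - 497928)/(-389823 + u) = (413649 - 497928)/(-389823 - 123*√53) = -84279/(-389823 - 123*√53)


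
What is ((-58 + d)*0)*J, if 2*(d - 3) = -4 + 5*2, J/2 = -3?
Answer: 0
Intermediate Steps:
J = -6 (J = 2*(-3) = -6)
d = 6 (d = 3 + (-4 + 5*2)/2 = 3 + (-4 + 10)/2 = 3 + (1/2)*6 = 3 + 3 = 6)
((-58 + d)*0)*J = ((-58 + 6)*0)*(-6) = -52*0*(-6) = 0*(-6) = 0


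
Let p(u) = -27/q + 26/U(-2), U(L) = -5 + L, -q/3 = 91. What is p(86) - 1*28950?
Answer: -376397/13 ≈ -28954.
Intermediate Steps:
q = -273 (q = -3*91 = -273)
p(u) = -47/13 (p(u) = -27/(-273) + 26/(-5 - 2) = -27*(-1/273) + 26/(-7) = 9/91 + 26*(-⅐) = 9/91 - 26/7 = -47/13)
p(86) - 1*28950 = -47/13 - 1*28950 = -47/13 - 28950 = -376397/13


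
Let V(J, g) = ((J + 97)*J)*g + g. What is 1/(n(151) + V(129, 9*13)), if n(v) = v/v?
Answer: 1/3411136 ≈ 2.9316e-7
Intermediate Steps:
V(J, g) = g + J*g*(97 + J) (V(J, g) = ((97 + J)*J)*g + g = (J*(97 + J))*g + g = J*g*(97 + J) + g = g + J*g*(97 + J))
n(v) = 1
1/(n(151) + V(129, 9*13)) = 1/(1 + (9*13)*(1 + 129² + 97*129)) = 1/(1 + 117*(1 + 16641 + 12513)) = 1/(1 + 117*29155) = 1/(1 + 3411135) = 1/3411136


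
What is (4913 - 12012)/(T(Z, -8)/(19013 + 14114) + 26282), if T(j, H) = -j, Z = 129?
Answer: -235168573/870643685 ≈ -0.27011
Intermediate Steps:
(4913 - 12012)/(T(Z, -8)/(19013 + 14114) + 26282) = (4913 - 12012)/((-1*129)/(19013 + 14114) + 26282) = -7099/(-129/33127 + 26282) = -7099/870643685/33127 = -7099*33127/870643685 = -235168573/870643685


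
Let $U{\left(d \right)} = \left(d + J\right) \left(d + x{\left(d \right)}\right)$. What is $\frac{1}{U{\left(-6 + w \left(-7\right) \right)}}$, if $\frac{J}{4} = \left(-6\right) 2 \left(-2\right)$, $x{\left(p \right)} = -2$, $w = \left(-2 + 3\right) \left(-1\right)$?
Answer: $- \frac{1}{97} \approx -0.010309$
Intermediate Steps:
$w = -1$ ($w = 1 \left(-1\right) = -1$)
$J = 96$ ($J = 4 \left(-6\right) 2 \left(-2\right) = 4 \left(\left(-12\right) \left(-2\right)\right) = 4 \cdot 24 = 96$)
$U{\left(d \right)} = \left(-2 + d\right) \left(96 + d\right)$ ($U{\left(d \right)} = \left(d + 96\right) \left(d - 2\right) = \left(96 + d\right) \left(-2 + d\right) = \left(-2 + d\right) \left(96 + d\right)$)
$\frac{1}{U{\left(-6 + w \left(-7\right) \right)}} = \frac{1}{-192 + \left(-6 - -7\right)^{2} + 94 \left(-6 - -7\right)} = \frac{1}{-192 + \left(-6 + 7\right)^{2} + 94 \left(-6 + 7\right)} = \frac{1}{-192 + 1^{2} + 94 \cdot 1} = \frac{1}{-192 + 1 + 94} = \frac{1}{-97} = - \frac{1}{97}$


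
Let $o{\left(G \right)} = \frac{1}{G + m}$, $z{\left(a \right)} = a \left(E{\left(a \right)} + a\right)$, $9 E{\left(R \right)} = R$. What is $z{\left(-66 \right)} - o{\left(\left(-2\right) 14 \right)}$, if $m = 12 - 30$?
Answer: $\frac{222641}{46} \approx 4840.0$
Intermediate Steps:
$E{\left(R \right)} = \frac{R}{9}$
$z{\left(a \right)} = \frac{10 a^{2}}{9}$ ($z{\left(a \right)} = a \left(\frac{a}{9} + a\right) = a \frac{10 a}{9} = \frac{10 a^{2}}{9}$)
$m = -18$ ($m = 12 - 30 = -18$)
$o{\left(G \right)} = \frac{1}{-18 + G}$ ($o{\left(G \right)} = \frac{1}{G - 18} = \frac{1}{-18 + G}$)
$z{\left(-66 \right)} - o{\left(\left(-2\right) 14 \right)} = \frac{10 \left(-66\right)^{2}}{9} - \frac{1}{-18 - 28} = \frac{10}{9} \cdot 4356 - \frac{1}{-18 - 28} = 4840 - \frac{1}{-46} = 4840 - - \frac{1}{46} = 4840 + \frac{1}{46} = \frac{222641}{46}$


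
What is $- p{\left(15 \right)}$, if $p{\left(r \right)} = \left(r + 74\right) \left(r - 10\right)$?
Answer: $-445$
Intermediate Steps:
$p{\left(r \right)} = \left(-10 + r\right) \left(74 + r\right)$ ($p{\left(r \right)} = \left(74 + r\right) \left(-10 + r\right) = \left(-10 + r\right) \left(74 + r\right)$)
$- p{\left(15 \right)} = - (-740 + 15^{2} + 64 \cdot 15) = - (-740 + 225 + 960) = \left(-1\right) 445 = -445$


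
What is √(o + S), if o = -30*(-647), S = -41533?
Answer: I*√22123 ≈ 148.74*I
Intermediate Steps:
o = 19410
√(o + S) = √(19410 - 41533) = √(-22123) = I*√22123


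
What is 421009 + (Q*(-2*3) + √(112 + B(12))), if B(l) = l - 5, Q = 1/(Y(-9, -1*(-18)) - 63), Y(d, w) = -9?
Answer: 5052109/12 + √119 ≈ 4.2102e+5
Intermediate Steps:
Q = -1/72 (Q = 1/(-9 - 63) = 1/(-72) = -1/72 ≈ -0.013889)
B(l) = -5 + l
421009 + (Q*(-2*3) + √(112 + B(12))) = 421009 + (-(-1)*3/36 + √(112 + (-5 + 12))) = 421009 + (-1/72*(-6) + √(112 + 7)) = 421009 + (1/12 + √119) = 5052109/12 + √119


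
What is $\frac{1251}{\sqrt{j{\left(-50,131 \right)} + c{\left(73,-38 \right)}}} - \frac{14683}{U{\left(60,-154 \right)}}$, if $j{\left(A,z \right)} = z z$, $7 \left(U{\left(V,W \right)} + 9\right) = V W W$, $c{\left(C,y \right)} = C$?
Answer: $- \frac{14683}{203271} + \frac{1251 \sqrt{17234}}{17234} \approx 9.4571$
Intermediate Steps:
$U{\left(V,W \right)} = -9 + \frac{V W^{2}}{7}$ ($U{\left(V,W \right)} = -9 + \frac{V W W}{7} = -9 + \frac{V W^{2}}{7}$)
$j{\left(A,z \right)} = z^{2}$
$\frac{1251}{\sqrt{j{\left(-50,131 \right)} + c{\left(73,-38 \right)}}} - \frac{14683}{U{\left(60,-154 \right)}} = \frac{1251}{\sqrt{131^{2} + 73}} - \frac{14683}{-9 + \frac{1}{7} \cdot 60 \left(-154\right)^{2}} = \frac{1251}{\sqrt{17161 + 73}} - \frac{14683}{-9 + \frac{1}{7} \cdot 60 \cdot 23716} = \frac{1251}{\sqrt{17234}} - \frac{14683}{-9 + 203280} = 1251 \frac{\sqrt{17234}}{17234} - \frac{14683}{203271} = \frac{1251 \sqrt{17234}}{17234} - \frac{14683}{203271} = - \frac{14683}{203271} + \frac{1251 \sqrt{17234}}{17234}$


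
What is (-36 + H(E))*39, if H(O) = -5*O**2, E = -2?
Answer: -2184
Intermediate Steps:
(-36 + H(E))*39 = (-36 - 5*(-2)**2)*39 = (-36 - 5*4)*39 = (-36 - 20)*39 = -56*39 = -2184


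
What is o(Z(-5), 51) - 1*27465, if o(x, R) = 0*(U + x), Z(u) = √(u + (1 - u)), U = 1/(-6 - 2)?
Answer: -27465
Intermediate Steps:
U = -⅛ (U = 1/(-8) = -⅛ ≈ -0.12500)
Z(u) = 1 (Z(u) = √1 = 1)
o(x, R) = 0 (o(x, R) = 0*(-⅛ + x) = 0)
o(Z(-5), 51) - 1*27465 = 0 - 1*27465 = 0 - 27465 = -27465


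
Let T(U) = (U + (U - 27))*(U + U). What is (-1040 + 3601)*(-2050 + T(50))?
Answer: 13445250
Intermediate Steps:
T(U) = 2*U*(-27 + 2*U) (T(U) = (U + (-27 + U))*(2*U) = (-27 + 2*U)*(2*U) = 2*U*(-27 + 2*U))
(-1040 + 3601)*(-2050 + T(50)) = (-1040 + 3601)*(-2050 + 2*50*(-27 + 2*50)) = 2561*(-2050 + 2*50*(-27 + 100)) = 2561*(-2050 + 2*50*73) = 2561*(-2050 + 7300) = 2561*5250 = 13445250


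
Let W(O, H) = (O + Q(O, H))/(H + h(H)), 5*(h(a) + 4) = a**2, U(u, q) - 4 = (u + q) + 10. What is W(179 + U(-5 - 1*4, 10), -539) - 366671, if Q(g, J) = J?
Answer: -105530115551/287806 ≈ -3.6667e+5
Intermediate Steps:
U(u, q) = 14 + q + u (U(u, q) = 4 + ((u + q) + 10) = 4 + ((q + u) + 10) = 4 + (10 + q + u) = 14 + q + u)
h(a) = -4 + a**2/5
W(O, H) = (H + O)/(-4 + H + H**2/5) (W(O, H) = (O + H)/(H + (-4 + H**2/5)) = (H + O)/(-4 + H + H**2/5))
W(179 + U(-5 - 1*4, 10), -539) - 366671 = 5*(-539 + (179 + (14 + 10 + (-5 - 1*4))))/(-20 + (-539)**2 + 5*(-539)) - 366671 = 5*(-539 + (179 + (14 + 10 + (-5 - 4))))/(-20 + 290521 - 2695) - 366671 = 5*(-539 + (179 + (14 + 10 - 9)))/287806 - 366671 = 5*(1/287806)*(-539 + (179 + 15)) - 366671 = 5*(1/287806)*(-539 + 194) - 366671 = 5*(1/287806)*(-345) - 366671 = -1725/287806 - 366671 = -105530115551/287806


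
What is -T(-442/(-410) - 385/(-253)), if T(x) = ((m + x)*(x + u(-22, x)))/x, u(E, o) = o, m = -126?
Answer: 1163664/4715 ≈ 246.80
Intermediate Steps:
T(x) = -252 + 2*x (T(x) = ((-126 + x)*(x + x))/x = ((-126 + x)*(2*x))/x = (2*x*(-126 + x))/x = -252 + 2*x)
-T(-442/(-410) - 385/(-253)) = -(-252 + 2*(-442/(-410) - 385/(-253))) = -(-252 + 2*(-442*(-1/410) - 385*(-1/253))) = -(-252 + 2*(221/205 + 35/23)) = -(-252 + 2*(12258/4715)) = -(-252 + 24516/4715) = -1*(-1163664/4715) = 1163664/4715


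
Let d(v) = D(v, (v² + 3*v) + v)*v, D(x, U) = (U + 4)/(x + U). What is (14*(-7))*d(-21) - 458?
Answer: 14025/8 ≈ 1753.1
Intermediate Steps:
D(x, U) = (4 + U)/(U + x)
d(v) = v*(4 + v² + 4*v)/(v² + 5*v) (d(v) = ((4 + ((v² + 3*v) + v))/(((v² + 3*v) + v) + v))*v = ((4 + (v² + 4*v))/((v² + 4*v) + v))*v = ((4 + v² + 4*v)/(v² + 5*v))*v = v*(4 + v² + 4*v)/(v² + 5*v))
(14*(-7))*d(-21) - 458 = (14*(-7))*((4 - 21*(4 - 21))/(5 - 21)) - 458 = -98*(4 - 21*(-17))/(-16) - 458 = -(-49)*(4 + 357)/8 - 458 = -(-49)*361/8 - 458 = -98*(-361/16) - 458 = 17689/8 - 458 = 14025/8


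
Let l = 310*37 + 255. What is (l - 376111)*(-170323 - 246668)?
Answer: 151945682526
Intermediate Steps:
l = 11725 (l = 11470 + 255 = 11725)
(l - 376111)*(-170323 - 246668) = (11725 - 376111)*(-170323 - 246668) = -364386*(-416991) = 151945682526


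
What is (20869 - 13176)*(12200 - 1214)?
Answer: 84515298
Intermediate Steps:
(20869 - 13176)*(12200 - 1214) = 7693*10986 = 84515298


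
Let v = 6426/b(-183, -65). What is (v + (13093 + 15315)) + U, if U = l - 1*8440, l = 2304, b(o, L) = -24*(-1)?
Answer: 90159/4 ≈ 22540.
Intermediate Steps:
b(o, L) = 24
v = 1071/4 (v = 6426/24 = 6426*(1/24) = 1071/4 ≈ 267.75)
U = -6136 (U = 2304 - 1*8440 = 2304 - 8440 = -6136)
(v + (13093 + 15315)) + U = (1071/4 + (13093 + 15315)) - 6136 = (1071/4 + 28408) - 6136 = 114703/4 - 6136 = 90159/4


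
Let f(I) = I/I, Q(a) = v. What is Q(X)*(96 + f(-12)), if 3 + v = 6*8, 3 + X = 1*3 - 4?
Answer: 4365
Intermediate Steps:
X = -4 (X = -3 + (1*3 - 4) = -3 + (3 - 4) = -3 - 1 = -4)
v = 45 (v = -3 + 6*8 = -3 + 48 = 45)
Q(a) = 45
f(I) = 1
Q(X)*(96 + f(-12)) = 45*(96 + 1) = 45*97 = 4365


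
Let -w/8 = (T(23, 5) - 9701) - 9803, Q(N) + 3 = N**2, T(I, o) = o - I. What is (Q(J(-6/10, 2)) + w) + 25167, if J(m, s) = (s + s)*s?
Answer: 181404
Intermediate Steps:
J(m, s) = 2*s**2 (J(m, s) = (2*s)*s = 2*s**2)
Q(N) = -3 + N**2
w = 156176 (w = -8*(((5 - 1*23) - 9701) - 9803) = -8*(((5 - 23) - 9701) - 9803) = -8*((-18 - 9701) - 9803) = -8*(-9719 - 9803) = -8*(-19522) = 156176)
(Q(J(-6/10, 2)) + w) + 25167 = ((-3 + (2*2**2)**2) + 156176) + 25167 = ((-3 + (2*4)**2) + 156176) + 25167 = ((-3 + 8**2) + 156176) + 25167 = ((-3 + 64) + 156176) + 25167 = (61 + 156176) + 25167 = 156237 + 25167 = 181404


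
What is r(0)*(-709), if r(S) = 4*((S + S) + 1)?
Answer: -2836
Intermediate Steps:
r(S) = 4 + 8*S (r(S) = 4*(2*S + 1) = 4*(1 + 2*S) = 4 + 8*S)
r(0)*(-709) = (4 + 8*0)*(-709) = (4 + 0)*(-709) = 4*(-709) = -2836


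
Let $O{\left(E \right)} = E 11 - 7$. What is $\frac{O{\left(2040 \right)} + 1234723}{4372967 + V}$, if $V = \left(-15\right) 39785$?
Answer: $\frac{314289}{944048} \approx 0.33292$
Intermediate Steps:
$V = -596775$
$O{\left(E \right)} = -7 + 11 E$ ($O{\left(E \right)} = 11 E - 7 = -7 + 11 E$)
$\frac{O{\left(2040 \right)} + 1234723}{4372967 + V} = \frac{\left(-7 + 11 \cdot 2040\right) + 1234723}{4372967 - 596775} = \frac{\left(-7 + 22440\right) + 1234723}{3776192} = \left(22433 + 1234723\right) \frac{1}{3776192} = 1257156 \cdot \frac{1}{3776192} = \frac{314289}{944048}$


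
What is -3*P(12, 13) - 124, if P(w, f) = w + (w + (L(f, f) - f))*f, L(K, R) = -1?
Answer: -82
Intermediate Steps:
P(w, f) = w + f*(-1 + w - f) (P(w, f) = w + (w + (-1 - f))*f = w + (-1 + w - f)*f = w + f*(-1 + w - f))
-3*P(12, 13) - 124 = -3*(12 - 1*13 - 1*13² + 13*12) - 124 = -3*(12 - 13 - 1*169 + 156) - 124 = -3*(12 - 13 - 169 + 156) - 124 = -3*(-14) - 124 = 42 - 124 = -82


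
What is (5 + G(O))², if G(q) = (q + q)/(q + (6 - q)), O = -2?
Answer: 169/9 ≈ 18.778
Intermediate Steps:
G(q) = q/3 (G(q) = (2*q)/6 = (2*q)*(⅙) = q/3)
(5 + G(O))² = (5 + (⅓)*(-2))² = (5 - ⅔)² = (13/3)² = 169/9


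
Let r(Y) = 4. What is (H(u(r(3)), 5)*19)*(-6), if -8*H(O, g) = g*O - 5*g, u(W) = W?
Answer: -285/4 ≈ -71.250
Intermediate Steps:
H(O, g) = 5*g/8 - O*g/8 (H(O, g) = -(g*O - 5*g)/8 = -(O*g - 5*g)/8 = -(-5*g + O*g)/8 = 5*g/8 - O*g/8)
(H(u(r(3)), 5)*19)*(-6) = (((⅛)*5*(5 - 1*4))*19)*(-6) = (((⅛)*5*(5 - 4))*19)*(-6) = (((⅛)*5*1)*19)*(-6) = ((5/8)*19)*(-6) = (95/8)*(-6) = -285/4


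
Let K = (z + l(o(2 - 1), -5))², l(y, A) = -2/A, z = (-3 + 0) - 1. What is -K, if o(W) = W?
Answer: -324/25 ≈ -12.960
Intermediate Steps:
z = -4 (z = -3 - 1 = -4)
K = 324/25 (K = (-4 - 2/(-5))² = (-4 - 2*(-⅕))² = (-4 + ⅖)² = (-18/5)² = 324/25 ≈ 12.960)
-K = -1*324/25 = -324/25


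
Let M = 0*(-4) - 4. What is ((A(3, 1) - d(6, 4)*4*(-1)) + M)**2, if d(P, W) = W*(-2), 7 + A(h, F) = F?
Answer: 1764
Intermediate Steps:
A(h, F) = -7 + F
d(P, W) = -2*W
M = -4 (M = 0 - 4 = -4)
((A(3, 1) - d(6, 4)*4*(-1)) + M)**2 = (((-7 + 1) - -2*4*4*(-1)) - 4)**2 = ((-6 - (-8*4)*(-1)) - 4)**2 = ((-6 - (-32)*(-1)) - 4)**2 = ((-6 - 1*32) - 4)**2 = ((-6 - 32) - 4)**2 = (-38 - 4)**2 = (-42)**2 = 1764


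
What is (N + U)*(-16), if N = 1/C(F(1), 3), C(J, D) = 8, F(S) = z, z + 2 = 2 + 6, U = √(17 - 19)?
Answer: -2 - 16*I*√2 ≈ -2.0 - 22.627*I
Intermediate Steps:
U = I*√2 (U = √(-2) = I*√2 ≈ 1.4142*I)
z = 6 (z = -2 + (2 + 6) = -2 + 8 = 6)
F(S) = 6
N = ⅛ (N = 1/8 = ⅛ ≈ 0.12500)
(N + U)*(-16) = (⅛ + I*√2)*(-16) = -2 - 16*I*√2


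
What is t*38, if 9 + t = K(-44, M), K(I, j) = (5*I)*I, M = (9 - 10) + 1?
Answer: 367498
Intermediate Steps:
M = 0 (M = -1 + 1 = 0)
K(I, j) = 5*I**2
t = 9671 (t = -9 + 5*(-44)**2 = -9 + 5*1936 = -9 + 9680 = 9671)
t*38 = 9671*38 = 367498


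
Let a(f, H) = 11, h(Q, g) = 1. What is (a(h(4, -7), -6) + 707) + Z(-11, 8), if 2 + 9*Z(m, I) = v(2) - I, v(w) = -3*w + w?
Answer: 6448/9 ≈ 716.44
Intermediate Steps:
v(w) = -2*w
Z(m, I) = -⅔ - I/9 (Z(m, I) = -2/9 + (-2*2 - I)/9 = -2/9 + (-4 - I)/9 = -2/9 + (-4/9 - I/9) = -⅔ - I/9)
(a(h(4, -7), -6) + 707) + Z(-11, 8) = (11 + 707) + (-⅔ - ⅑*8) = 718 + (-⅔ - 8/9) = 718 - 14/9 = 6448/9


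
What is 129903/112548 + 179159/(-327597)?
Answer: 7463948653/12290129052 ≈ 0.60731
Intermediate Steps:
129903/112548 + 179159/(-327597) = 129903*(1/112548) + 179159*(-1/327597) = 43301/37516 - 179159/327597 = 7463948653/12290129052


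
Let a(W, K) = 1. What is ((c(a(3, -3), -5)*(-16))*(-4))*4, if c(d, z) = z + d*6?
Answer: 256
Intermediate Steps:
c(d, z) = z + 6*d
((c(a(3, -3), -5)*(-16))*(-4))*4 = (((-5 + 6*1)*(-16))*(-4))*4 = (((-5 + 6)*(-16))*(-4))*4 = ((1*(-16))*(-4))*4 = -16*(-4)*4 = 64*4 = 256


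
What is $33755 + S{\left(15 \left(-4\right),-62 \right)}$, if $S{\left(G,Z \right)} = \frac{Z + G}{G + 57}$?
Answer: $\frac{101387}{3} \approx 33796.0$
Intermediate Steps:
$S{\left(G,Z \right)} = \frac{G + Z}{57 + G}$
$33755 + S{\left(15 \left(-4\right),-62 \right)} = 33755 + \frac{15 \left(-4\right) - 62}{57 + 15 \left(-4\right)} = 33755 + \frac{-60 - 62}{57 - 60} = 33755 + \frac{1}{-3} \left(-122\right) = 33755 - - \frac{122}{3} = 33755 + \frac{122}{3} = \frac{101387}{3}$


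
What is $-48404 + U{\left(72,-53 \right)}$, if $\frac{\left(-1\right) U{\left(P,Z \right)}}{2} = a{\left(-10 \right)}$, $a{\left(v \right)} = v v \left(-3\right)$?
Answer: $-47804$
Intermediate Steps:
$a{\left(v \right)} = - 3 v^{2}$ ($a{\left(v \right)} = v^{2} \left(-3\right) = - 3 v^{2}$)
$U{\left(P,Z \right)} = 600$ ($U{\left(P,Z \right)} = - 2 \left(- 3 \left(-10\right)^{2}\right) = - 2 \left(\left(-3\right) 100\right) = \left(-2\right) \left(-300\right) = 600$)
$-48404 + U{\left(72,-53 \right)} = -48404 + 600 = -47804$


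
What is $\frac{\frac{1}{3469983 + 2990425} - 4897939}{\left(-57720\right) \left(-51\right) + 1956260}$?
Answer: $- \frac{31642684299111}{31655869991840} \approx -0.99958$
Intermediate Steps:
$\frac{\frac{1}{3469983 + 2990425} - 4897939}{\left(-57720\right) \left(-51\right) + 1956260} = \frac{\frac{1}{6460408} - 4897939}{2943720 + 1956260} = \frac{\frac{1}{6460408} - 4897939}{4899980} = \left(- \frac{31642684299111}{6460408}\right) \frac{1}{4899980} = - \frac{31642684299111}{31655869991840}$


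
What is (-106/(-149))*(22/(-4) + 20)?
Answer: 1537/149 ≈ 10.315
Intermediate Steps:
(-106/(-149))*(22/(-4) + 20) = (-106*(-1/149))*(22*(-¼) + 20) = 106*(-11/2 + 20)/149 = (106/149)*(29/2) = 1537/149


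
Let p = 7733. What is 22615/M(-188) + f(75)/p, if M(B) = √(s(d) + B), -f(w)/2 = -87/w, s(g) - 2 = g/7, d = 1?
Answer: 58/193325 - 22615*I*√9107/1301 ≈ 0.00030001 - 1658.8*I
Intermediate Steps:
s(g) = 2 + g/7
f(w) = 174/w (f(w) = -(-174)/w = 174/w)
M(B) = √(15/7 + B) (M(B) = √((2 + (⅐)*1) + B) = √((2 + ⅐) + B) = √(15/7 + B))
22615/M(-188) + f(75)/p = 22615/((√(105 + 49*(-188))/7)) + (174/75)/7733 = 22615/((√(105 - 9212)/7)) + (174*(1/75))*(1/7733) = 22615/((√(-9107)/7)) + (58/25)*(1/7733) = 22615/(((I*√9107)/7)) + 58/193325 = 22615/((I*√9107/7)) + 58/193325 = 22615*(-I*√9107/1301) + 58/193325 = -22615*I*√9107/1301 + 58/193325 = 58/193325 - 22615*I*√9107/1301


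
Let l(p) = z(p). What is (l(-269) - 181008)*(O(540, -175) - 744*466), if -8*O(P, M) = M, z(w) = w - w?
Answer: 62752238082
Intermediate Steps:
z(w) = 0
O(P, M) = -M/8
l(p) = 0
(l(-269) - 181008)*(O(540, -175) - 744*466) = (0 - 181008)*(-⅛*(-175) - 744*466) = -181008*(175/8 - 346704) = -181008*(-2773457/8) = 62752238082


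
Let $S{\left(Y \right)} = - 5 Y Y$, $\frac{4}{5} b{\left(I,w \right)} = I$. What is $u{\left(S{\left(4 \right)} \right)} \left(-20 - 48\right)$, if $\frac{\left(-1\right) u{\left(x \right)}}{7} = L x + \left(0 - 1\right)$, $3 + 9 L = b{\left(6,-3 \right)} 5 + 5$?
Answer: $- \frac{1508444}{9} \approx -1.6761 \cdot 10^{5}$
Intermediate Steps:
$b{\left(I,w \right)} = \frac{5 I}{4}$
$L = \frac{79}{18}$ ($L = - \frac{1}{3} + \frac{\frac{5}{4} \cdot 6 \cdot 5 + 5}{9} = - \frac{1}{3} + \frac{\frac{15}{2} \cdot 5 + 5}{9} = - \frac{1}{3} + \frac{\frac{75}{2} + 5}{9} = - \frac{1}{3} + \frac{1}{9} \cdot \frac{85}{2} = - \frac{1}{3} + \frac{85}{18} = \frac{79}{18} \approx 4.3889$)
$S{\left(Y \right)} = - 5 Y^{2}$
$u{\left(x \right)} = 7 - \frac{553 x}{18}$ ($u{\left(x \right)} = - 7 \left(\frac{79 x}{18} + \left(0 - 1\right)\right) = - 7 \left(\frac{79 x}{18} - 1\right) = - 7 \left(-1 + \frac{79 x}{18}\right) = 7 - \frac{553 x}{18}$)
$u{\left(S{\left(4 \right)} \right)} \left(-20 - 48\right) = \left(7 - \frac{553 \left(- 5 \cdot 4^{2}\right)}{18}\right) \left(-20 - 48\right) = \left(7 - \frac{553 \left(\left(-5\right) 16\right)}{18}\right) \left(-68\right) = \left(7 - - \frac{22120}{9}\right) \left(-68\right) = \left(7 + \frac{22120}{9}\right) \left(-68\right) = \frac{22183}{9} \left(-68\right) = - \frac{1508444}{9}$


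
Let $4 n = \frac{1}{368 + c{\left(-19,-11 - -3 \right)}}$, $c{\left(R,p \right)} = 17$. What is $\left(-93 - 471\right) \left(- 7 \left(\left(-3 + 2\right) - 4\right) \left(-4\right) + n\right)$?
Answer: $\frac{30399459}{385} \approx 78960.0$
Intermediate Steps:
$n = \frac{1}{1540}$ ($n = \frac{1}{4 \left(368 + 17\right)} = \frac{1}{4 \cdot 385} = \frac{1}{4} \cdot \frac{1}{385} = \frac{1}{1540} \approx 0.00064935$)
$\left(-93 - 471\right) \left(- 7 \left(\left(-3 + 2\right) - 4\right) \left(-4\right) + n\right) = \left(-93 - 471\right) \left(- 7 \left(\left(-3 + 2\right) - 4\right) \left(-4\right) + \frac{1}{1540}\right) = - 564 \left(- 7 \left(-1 - 4\right) \left(-4\right) + \frac{1}{1540}\right) = - 564 \left(\left(-7\right) \left(-5\right) \left(-4\right) + \frac{1}{1540}\right) = - 564 \left(35 \left(-4\right) + \frac{1}{1540}\right) = - 564 \left(-140 + \frac{1}{1540}\right) = \left(-564\right) \left(- \frac{215599}{1540}\right) = \frac{30399459}{385}$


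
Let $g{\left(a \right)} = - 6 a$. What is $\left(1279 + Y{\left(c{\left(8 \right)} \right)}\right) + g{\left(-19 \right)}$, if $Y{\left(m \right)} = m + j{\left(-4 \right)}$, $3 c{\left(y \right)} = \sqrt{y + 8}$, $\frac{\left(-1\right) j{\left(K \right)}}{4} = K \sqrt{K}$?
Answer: $\frac{4183}{3} + 32 i \approx 1394.3 + 32.0 i$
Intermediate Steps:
$j{\left(K \right)} = - 4 K^{\frac{3}{2}}$ ($j{\left(K \right)} = - 4 K \sqrt{K} = - 4 K^{\frac{3}{2}}$)
$c{\left(y \right)} = \frac{\sqrt{8 + y}}{3}$ ($c{\left(y \right)} = \frac{\sqrt{y + 8}}{3} = \frac{\sqrt{8 + y}}{3}$)
$Y{\left(m \right)} = m + 32 i$ ($Y{\left(m \right)} = m - 4 \left(-4\right)^{\frac{3}{2}} = m - 4 \left(- 8 i\right) = m + 32 i$)
$\left(1279 + Y{\left(c{\left(8 \right)} \right)}\right) + g{\left(-19 \right)} = \left(1279 + \left(\frac{\sqrt{8 + 8}}{3} + 32 i\right)\right) - -114 = \left(1279 + \left(\frac{\sqrt{16}}{3} + 32 i\right)\right) + 114 = \left(1279 + \left(\frac{1}{3} \cdot 4 + 32 i\right)\right) + 114 = \left(1279 + \left(\frac{4}{3} + 32 i\right)\right) + 114 = \left(\frac{3841}{3} + 32 i\right) + 114 = \frac{4183}{3} + 32 i$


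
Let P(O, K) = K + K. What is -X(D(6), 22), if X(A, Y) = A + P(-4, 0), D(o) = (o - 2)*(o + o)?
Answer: -48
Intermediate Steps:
P(O, K) = 2*K
D(o) = 2*o*(-2 + o) (D(o) = (-2 + o)*(2*o) = 2*o*(-2 + o))
X(A, Y) = A (X(A, Y) = A + 2*0 = A + 0 = A)
-X(D(6), 22) = -2*6*(-2 + 6) = -2*6*4 = -1*48 = -48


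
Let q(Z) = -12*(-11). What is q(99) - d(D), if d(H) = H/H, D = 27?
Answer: 131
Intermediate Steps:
q(Z) = 132
d(H) = 1
q(99) - d(D) = 132 - 1*1 = 132 - 1 = 131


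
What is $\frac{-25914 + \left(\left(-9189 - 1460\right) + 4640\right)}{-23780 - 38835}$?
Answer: $\frac{31923}{62615} \approx 0.50983$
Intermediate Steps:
$\frac{-25914 + \left(\left(-9189 - 1460\right) + 4640\right)}{-23780 - 38835} = \frac{-25914 + \left(-10649 + 4640\right)}{-62615} = \left(-25914 - 6009\right) \left(- \frac{1}{62615}\right) = \left(-31923\right) \left(- \frac{1}{62615}\right) = \frac{31923}{62615}$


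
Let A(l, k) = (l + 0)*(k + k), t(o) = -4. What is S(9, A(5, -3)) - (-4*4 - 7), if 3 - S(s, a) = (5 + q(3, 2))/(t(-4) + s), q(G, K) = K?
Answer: 123/5 ≈ 24.600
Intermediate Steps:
A(l, k) = 2*k*l (A(l, k) = l*(2*k) = 2*k*l)
S(s, a) = 3 - 7/(-4 + s) (S(s, a) = 3 - (5 + 2)/(-4 + s) = 3 - 7/(-4 + s))
S(9, A(5, -3)) - (-4*4 - 7) = (-19 + 3*9)/(-4 + 9) - (-4*4 - 7) = (-19 + 27)/5 - (-16 - 7) = (⅕)*8 - 1*(-23) = 8/5 + 23 = 123/5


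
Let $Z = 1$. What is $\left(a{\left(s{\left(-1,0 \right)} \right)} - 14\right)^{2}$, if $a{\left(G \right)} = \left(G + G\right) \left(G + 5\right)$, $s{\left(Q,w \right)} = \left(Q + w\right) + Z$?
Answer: $196$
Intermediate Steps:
$s{\left(Q,w \right)} = 1 + Q + w$ ($s{\left(Q,w \right)} = \left(Q + w\right) + 1 = 1 + Q + w$)
$a{\left(G \right)} = 2 G \left(5 + G\right)$
$\left(a{\left(s{\left(-1,0 \right)} \right)} - 14\right)^{2} = \left(2 \left(1 - 1 + 0\right) \left(5 + \left(1 - 1 + 0\right)\right) - 14\right)^{2} = \left(2 \cdot 0 \left(5 + 0\right) - 14\right)^{2} = \left(2 \cdot 0 \cdot 5 - 14\right)^{2} = \left(0 - 14\right)^{2} = \left(-14\right)^{2} = 196$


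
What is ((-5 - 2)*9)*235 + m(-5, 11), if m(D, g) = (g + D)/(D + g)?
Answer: -14804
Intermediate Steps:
m(D, g) = 1 (m(D, g) = (D + g)/(D + g) = 1)
((-5 - 2)*9)*235 + m(-5, 11) = ((-5 - 2)*9)*235 + 1 = -7*9*235 + 1 = -63*235 + 1 = -14805 + 1 = -14804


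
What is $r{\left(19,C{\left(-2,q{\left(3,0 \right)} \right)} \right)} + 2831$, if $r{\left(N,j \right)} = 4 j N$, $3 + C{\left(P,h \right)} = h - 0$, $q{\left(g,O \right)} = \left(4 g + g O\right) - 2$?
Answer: $3363$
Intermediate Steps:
$q{\left(g,O \right)} = -2 + 4 g + O g$ ($q{\left(g,O \right)} = \left(4 g + O g\right) - 2 = -2 + 4 g + O g$)
$C{\left(P,h \right)} = -3 + h$ ($C{\left(P,h \right)} = -3 + \left(h - 0\right) = -3 + \left(h + 0\right) = -3 + h$)
$r{\left(N,j \right)} = 4 N j$
$r{\left(19,C{\left(-2,q{\left(3,0 \right)} \right)} \right)} + 2831 = 4 \cdot 19 \left(-3 + \left(-2 + 4 \cdot 3 + 0 \cdot 3\right)\right) + 2831 = 4 \cdot 19 \left(-3 + \left(-2 + 12 + 0\right)\right) + 2831 = 4 \cdot 19 \left(-3 + 10\right) + 2831 = 4 \cdot 19 \cdot 7 + 2831 = 532 + 2831 = 3363$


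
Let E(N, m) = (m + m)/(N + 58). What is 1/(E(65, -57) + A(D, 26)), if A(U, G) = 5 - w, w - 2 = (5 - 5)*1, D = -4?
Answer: 41/85 ≈ 0.48235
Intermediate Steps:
w = 2 (w = 2 + (5 - 5)*1 = 2 + 0*1 = 2 + 0 = 2)
A(U, G) = 3 (A(U, G) = 5 - 1*2 = 5 - 2 = 3)
E(N, m) = 2*m/(58 + N) (E(N, m) = (2*m)/(58 + N) = 2*m/(58 + N))
1/(E(65, -57) + A(D, 26)) = 1/(2*(-57)/(58 + 65) + 3) = 1/(2*(-57)/123 + 3) = 1/(2*(-57)*(1/123) + 3) = 1/(-38/41 + 3) = 1/(85/41) = 41/85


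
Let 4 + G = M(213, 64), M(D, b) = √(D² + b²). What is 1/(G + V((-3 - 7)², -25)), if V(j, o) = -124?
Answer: 128/33081 + √49465/33081 ≈ 0.010592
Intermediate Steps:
G = -4 + √49465 (G = -4 + √(213² + 64²) = -4 + √(45369 + 4096) = -4 + √49465 ≈ 218.41)
1/(G + V((-3 - 7)², -25)) = 1/((-4 + √49465) - 124) = 1/(-128 + √49465)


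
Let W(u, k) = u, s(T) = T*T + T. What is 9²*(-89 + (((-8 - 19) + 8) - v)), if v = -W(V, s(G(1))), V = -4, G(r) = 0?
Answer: -9072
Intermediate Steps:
s(T) = T + T² (s(T) = T² + T = T + T²)
v = 4 (v = -1*(-4) = 4)
9²*(-89 + (((-8 - 19) + 8) - v)) = 9²*(-89 + (((-8 - 19) + 8) - 1*4)) = 81*(-89 + ((-27 + 8) - 4)) = 81*(-89 + (-19 - 4)) = 81*(-89 - 23) = 81*(-112) = -9072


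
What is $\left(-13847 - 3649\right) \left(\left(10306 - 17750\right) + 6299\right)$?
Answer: $20032920$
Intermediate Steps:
$\left(-13847 - 3649\right) \left(\left(10306 - 17750\right) + 6299\right) = - 17496 \left(\left(10306 - 17750\right) + 6299\right) = - 17496 \left(-7444 + 6299\right) = \left(-17496\right) \left(-1145\right) = 20032920$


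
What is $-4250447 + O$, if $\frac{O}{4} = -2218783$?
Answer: $-13125579$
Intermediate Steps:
$O = -8875132$ ($O = 4 \left(-2218783\right) = -8875132$)
$-4250447 + O = -4250447 - 8875132 = -13125579$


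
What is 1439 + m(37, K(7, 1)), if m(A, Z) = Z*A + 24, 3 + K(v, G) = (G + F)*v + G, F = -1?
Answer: 1389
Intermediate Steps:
K(v, G) = -3 + G + v*(-1 + G) (K(v, G) = -3 + ((G - 1)*v + G) = -3 + ((-1 + G)*v + G) = -3 + (v*(-1 + G) + G) = -3 + (G + v*(-1 + G)) = -3 + G + v*(-1 + G))
m(A, Z) = 24 + A*Z (m(A, Z) = A*Z + 24 = 24 + A*Z)
1439 + m(37, K(7, 1)) = 1439 + (24 + 37*(-3 + 1 - 1*7 + 1*7)) = 1439 + (24 + 37*(-3 + 1 - 7 + 7)) = 1439 + (24 + 37*(-2)) = 1439 + (24 - 74) = 1439 - 50 = 1389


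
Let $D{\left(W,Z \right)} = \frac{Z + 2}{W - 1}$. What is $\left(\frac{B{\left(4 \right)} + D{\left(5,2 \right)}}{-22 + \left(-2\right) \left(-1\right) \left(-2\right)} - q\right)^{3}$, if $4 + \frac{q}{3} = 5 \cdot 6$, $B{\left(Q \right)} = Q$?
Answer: $- \frac{8402569937}{17576} \approx -4.7807 \cdot 10^{5}$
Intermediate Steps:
$D{\left(W,Z \right)} = \frac{2 + Z}{-1 + W}$
$q = 78$ ($q = -12 + 3 \cdot 5 \cdot 6 = -12 + 3 \cdot 30 = -12 + 90 = 78$)
$\left(\frac{B{\left(4 \right)} + D{\left(5,2 \right)}}{-22 + \left(-2\right) \left(-1\right) \left(-2\right)} - q\right)^{3} = \left(\frac{4 + \frac{2 + 2}{-1 + 5}}{-22 + \left(-2\right) \left(-1\right) \left(-2\right)} - 78\right)^{3} = \left(\frac{4 + \frac{1}{4} \cdot 4}{-22 + 2 \left(-2\right)} - 78\right)^{3} = \left(\frac{4 + \frac{1}{4} \cdot 4}{-22 - 4} - 78\right)^{3} = \left(\frac{4 + 1}{-26} - 78\right)^{3} = \left(5 \left(- \frac{1}{26}\right) - 78\right)^{3} = \left(- \frac{5}{26} - 78\right)^{3} = \left(- \frac{2033}{26}\right)^{3} = - \frac{8402569937}{17576}$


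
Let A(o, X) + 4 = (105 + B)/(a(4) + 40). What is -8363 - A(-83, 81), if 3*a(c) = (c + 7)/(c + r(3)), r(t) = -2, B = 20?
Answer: -2098859/251 ≈ -8362.0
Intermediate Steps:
a(c) = (7 + c)/(3*(-2 + c)) (a(c) = ((c + 7)/(c - 2))/3 = ((7 + c)/(-2 + c))/3 = (7 + c)/(3*(-2 + c)))
A(o, X) = -254/251 (A(o, X) = -4 + (105 + 20)/((7 + 4)/(3*(-2 + 4)) + 40) = -4 + 125/((⅓)*11/2 + 40) = -4 + 125/((⅓)*(½)*11 + 40) = -4 + 125/(11/6 + 40) = -4 + 125/(251/6) = -4 + 125*(6/251) = -4 + 750/251 = -254/251)
-8363 - A(-83, 81) = -8363 - 1*(-254/251) = -8363 + 254/251 = -2098859/251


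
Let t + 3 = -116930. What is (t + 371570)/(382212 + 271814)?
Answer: 254637/654026 ≈ 0.38934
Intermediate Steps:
t = -116933 (t = -3 - 116930 = -116933)
(t + 371570)/(382212 + 271814) = (-116933 + 371570)/(382212 + 271814) = 254637/654026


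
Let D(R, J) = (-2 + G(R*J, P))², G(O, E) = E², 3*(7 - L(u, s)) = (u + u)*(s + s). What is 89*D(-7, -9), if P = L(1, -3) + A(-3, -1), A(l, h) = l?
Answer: 342116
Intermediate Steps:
L(u, s) = 7 - 4*s*u/3 (L(u, s) = 7 - (u + u)*(s + s)/3 = 7 - 2*u*2*s/3 = 7 - 4*s*u/3)
P = 8 (P = (7 - 4/3*(-3)*1) - 3 = (7 + 4) - 3 = 11 - 3 = 8)
D(R, J) = 3844 (D(R, J) = (-2 + 8²)² = (-2 + 64)² = 62² = 3844)
89*D(-7, -9) = 89*3844 = 342116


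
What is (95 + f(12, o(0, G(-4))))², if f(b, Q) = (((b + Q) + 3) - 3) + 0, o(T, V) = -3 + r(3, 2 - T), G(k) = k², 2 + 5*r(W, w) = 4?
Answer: 272484/25 ≈ 10899.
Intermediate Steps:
r(W, w) = ⅖ (r(W, w) = -⅖ + (⅕)*4 = -⅖ + ⅘ = ⅖)
o(T, V) = -13/5 (o(T, V) = -3 + ⅖ = -13/5)
f(b, Q) = Q + b (f(b, Q) = (((Q + b) + 3) - 3) + 0 = ((3 + Q + b) - 3) + 0 = (Q + b) + 0 = Q + b)
(95 + f(12, o(0, G(-4))))² = (95 + (-13/5 + 12))² = (95 + 47/5)² = (522/5)² = 272484/25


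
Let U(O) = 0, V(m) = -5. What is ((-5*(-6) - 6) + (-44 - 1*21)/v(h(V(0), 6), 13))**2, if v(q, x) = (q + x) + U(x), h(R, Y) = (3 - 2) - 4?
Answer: 1225/4 ≈ 306.25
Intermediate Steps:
h(R, Y) = -3 (h(R, Y) = 1 - 4 = -3)
v(q, x) = q + x (v(q, x) = (q + x) + 0 = q + x)
((-5*(-6) - 6) + (-44 - 1*21)/v(h(V(0), 6), 13))**2 = ((-5*(-6) - 6) + (-44 - 1*21)/(-3 + 13))**2 = ((30 - 6) + (-44 - 21)/10)**2 = (24 - 65*1/10)**2 = (24 - 13/2)**2 = (35/2)**2 = 1225/4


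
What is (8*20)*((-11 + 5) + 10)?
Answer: 640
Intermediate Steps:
(8*20)*((-11 + 5) + 10) = 160*(-6 + 10) = 160*4 = 640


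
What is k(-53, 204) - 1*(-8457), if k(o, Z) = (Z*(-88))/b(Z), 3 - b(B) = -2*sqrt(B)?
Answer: 2292885/269 - 23936*sqrt(51)/269 ≈ 7888.3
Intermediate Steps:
b(B) = 3 + 2*sqrt(B) (b(B) = 3 - (-2)*sqrt(B) = 3 + 2*sqrt(B))
k(o, Z) = -88*Z/(3 + 2*sqrt(Z)) (k(o, Z) = (Z*(-88))/(3 + 2*sqrt(Z)) = (-88*Z)/(3 + 2*sqrt(Z)) = -88*Z/(3 + 2*sqrt(Z)))
k(-53, 204) - 1*(-8457) = -88*204/(3 + 2*sqrt(204)) - 1*(-8457) = -88*204/(3 + 2*(2*sqrt(51))) + 8457 = -88*204/(3 + 4*sqrt(51)) + 8457 = -17952/(3 + 4*sqrt(51)) + 8457 = 8457 - 17952/(3 + 4*sqrt(51))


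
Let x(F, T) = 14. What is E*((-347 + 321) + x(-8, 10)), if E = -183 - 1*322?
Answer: 6060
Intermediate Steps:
E = -505 (E = -183 - 322 = -505)
E*((-347 + 321) + x(-8, 10)) = -505*((-347 + 321) + 14) = -505*(-26 + 14) = -505*(-12) = 6060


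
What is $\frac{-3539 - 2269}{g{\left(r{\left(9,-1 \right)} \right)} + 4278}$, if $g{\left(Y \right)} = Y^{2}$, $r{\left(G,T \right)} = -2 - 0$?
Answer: $- \frac{2904}{2141} \approx -1.3564$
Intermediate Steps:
$r{\left(G,T \right)} = -2$ ($r{\left(G,T \right)} = -2 + 0 = -2$)
$\frac{-3539 - 2269}{g{\left(r{\left(9,-1 \right)} \right)} + 4278} = \frac{-3539 - 2269}{\left(-2\right)^{2} + 4278} = - \frac{5808}{4 + 4278} = - \frac{5808}{4282} = \left(-5808\right) \frac{1}{4282} = - \frac{2904}{2141}$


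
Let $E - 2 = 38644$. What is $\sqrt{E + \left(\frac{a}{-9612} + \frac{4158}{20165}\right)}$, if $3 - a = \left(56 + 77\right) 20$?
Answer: $\frac{\sqrt{40330299698366753955}}{32304330} \approx 196.59$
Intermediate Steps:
$E = 38646$ ($E = 2 + 38644 = 38646$)
$a = -2657$ ($a = 3 - \left(56 + 77\right) 20 = 3 - 133 \cdot 20 = 3 - 2660 = -2657$)
$\sqrt{E + \left(\frac{a}{-9612} + \frac{4158}{20165}\right)} = \sqrt{38646 + \left(- \frac{2657}{-9612} + \frac{4158}{20165}\right)} = \sqrt{38646 + \left(\left(-2657\right) \left(- \frac{1}{9612}\right) + 4158 \cdot \frac{1}{20165}\right)} = \sqrt{38646 + \left(\frac{2657}{9612} + \frac{4158}{20165}\right)} = \sqrt{38646 + \frac{93545101}{193825980}} = \sqrt{\frac{7490692368181}{193825980}} = \frac{\sqrt{40330299698366753955}}{32304330}$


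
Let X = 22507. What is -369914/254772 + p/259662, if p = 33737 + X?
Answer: -6810267725/5512883922 ≈ -1.2353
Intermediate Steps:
p = 56244 (p = 33737 + 22507 = 56244)
-369914/254772 + p/259662 = -369914/254772 + 56244/259662 = -369914*1/254772 + 56244*(1/259662) = -184957/127386 + 9374/43277 = -6810267725/5512883922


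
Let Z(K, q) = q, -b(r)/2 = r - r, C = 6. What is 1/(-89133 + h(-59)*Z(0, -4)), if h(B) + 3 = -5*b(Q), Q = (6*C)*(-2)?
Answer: -1/89121 ≈ -1.1221e-5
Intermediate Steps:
Q = -72 (Q = (6*6)*(-2) = 36*(-2) = -72)
b(r) = 0 (b(r) = -2*(r - r) = -2*0 = 0)
h(B) = -3 (h(B) = -3 - 5*0 = -3 + 0 = -3)
1/(-89133 + h(-59)*Z(0, -4)) = 1/(-89133 - 3*(-4)) = 1/(-89133 + 12) = 1/(-89121) = -1/89121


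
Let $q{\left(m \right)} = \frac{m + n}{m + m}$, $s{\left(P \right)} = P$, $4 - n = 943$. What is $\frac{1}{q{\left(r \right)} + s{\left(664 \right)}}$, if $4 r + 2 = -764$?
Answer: $\frac{766}{510885} \approx 0.0014994$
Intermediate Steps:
$n = -939$ ($n = 4 - 943 = -939$)
$r = - \frac{383}{2}$ ($r = - \frac{1}{2} + \frac{1}{4} \left(-764\right) = - \frac{1}{2} - 191 = - \frac{383}{2} \approx -191.5$)
$q{\left(m \right)} = \frac{-939 + m}{2 m}$ ($q{\left(m \right)} = \frac{m - 939}{m + m} = \frac{-939 + m}{2 m}$)
$\frac{1}{q{\left(r \right)} + s{\left(664 \right)}} = \frac{1}{\frac{-939 - \frac{383}{2}}{2 \left(- \frac{383}{2}\right)} + 664} = \frac{1}{\frac{1}{2} \left(- \frac{2}{383}\right) \left(- \frac{2261}{2}\right) + 664} = \frac{1}{\frac{2261}{766} + 664} = \frac{1}{\frac{510885}{766}} = \frac{766}{510885}$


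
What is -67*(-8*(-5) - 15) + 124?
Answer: -1551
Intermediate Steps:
-67*(-8*(-5) - 15) + 124 = -67*(40 - 15) + 124 = -67*25 + 124 = -1675 + 124 = -1551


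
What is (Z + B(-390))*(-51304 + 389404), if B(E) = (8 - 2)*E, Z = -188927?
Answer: -64667372700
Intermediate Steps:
B(E) = 6*E
(Z + B(-390))*(-51304 + 389404) = (-188927 + 6*(-390))*(-51304 + 389404) = (-188927 - 2340)*338100 = -191267*338100 = -64667372700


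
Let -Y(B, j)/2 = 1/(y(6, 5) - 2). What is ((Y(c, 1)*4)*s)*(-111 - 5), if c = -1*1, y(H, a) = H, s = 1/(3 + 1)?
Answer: 58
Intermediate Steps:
s = ¼ (s = 1/4 = ¼ ≈ 0.25000)
c = -1
Y(B, j) = -½ (Y(B, j) = -2/(6 - 2) = -2/4 = -2*¼ = -½)
((Y(c, 1)*4)*s)*(-111 - 5) = (-½*4*(¼))*(-111 - 5) = -2*¼*(-116) = -½*(-116) = 58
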